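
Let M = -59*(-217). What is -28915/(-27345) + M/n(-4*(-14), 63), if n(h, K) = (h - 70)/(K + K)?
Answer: -630170680/5469 ≈ -1.1523e+5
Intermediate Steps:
M = 12803
n(h, K) = (-70 + h)/(2*K) (n(h, K) = (-70 + h)/((2*K)) = (-70 + h)*(1/(2*K)) = (-70 + h)/(2*K))
-28915/(-27345) + M/n(-4*(-14), 63) = -28915/(-27345) + 12803/(((1/2)*(-70 - 4*(-14))/63)) = -28915*(-1/27345) + 12803/(((1/2)*(1/63)*(-70 + 56))) = 5783/5469 + 12803/(((1/2)*(1/63)*(-14))) = 5783/5469 + 12803/(-1/9) = 5783/5469 + 12803*(-9) = 5783/5469 - 115227 = -630170680/5469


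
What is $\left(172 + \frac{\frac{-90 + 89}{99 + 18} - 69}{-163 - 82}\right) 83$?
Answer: $\frac{409891682}{28665} \approx 14299.0$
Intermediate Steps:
$\left(172 + \frac{\frac{-90 + 89}{99 + 18} - 69}{-163 - 82}\right) 83 = \left(172 + \frac{- \frac{1}{117} - 69}{-245}\right) 83 = \left(172 + \left(\left(-1\right) \frac{1}{117} - 69\right) \left(- \frac{1}{245}\right)\right) 83 = \left(172 + \left(- \frac{1}{117} - 69\right) \left(- \frac{1}{245}\right)\right) 83 = \left(172 - - \frac{8074}{28665}\right) 83 = \left(172 + \frac{8074}{28665}\right) 83 = \frac{4938454}{28665} \cdot 83 = \frac{409891682}{28665}$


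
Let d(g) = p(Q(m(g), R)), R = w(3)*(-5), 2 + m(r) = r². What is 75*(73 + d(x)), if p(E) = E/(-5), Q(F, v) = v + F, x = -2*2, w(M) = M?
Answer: 5490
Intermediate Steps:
m(r) = -2 + r²
x = -4
R = -15 (R = 3*(-5) = -15)
Q(F, v) = F + v
p(E) = -E/5 (p(E) = E*(-⅕) = -E/5)
d(g) = 17/5 - g²/5 (d(g) = -((-2 + g²) - 15)/5 = -(-17 + g²)/5 = 17/5 - g²/5)
75*(73 + d(x)) = 75*(73 + (17/5 - ⅕*(-4)²)) = 75*(73 + (17/5 - ⅕*16)) = 75*(73 + (17/5 - 16/5)) = 75*(73 + ⅕) = 75*(366/5) = 5490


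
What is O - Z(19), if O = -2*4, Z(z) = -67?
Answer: 59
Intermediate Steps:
O = -8
O - Z(19) = -8 - 1*(-67) = -8 + 67 = 59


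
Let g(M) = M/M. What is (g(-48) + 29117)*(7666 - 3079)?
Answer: 133564266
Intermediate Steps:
g(M) = 1
(g(-48) + 29117)*(7666 - 3079) = (1 + 29117)*(7666 - 3079) = 29118*4587 = 133564266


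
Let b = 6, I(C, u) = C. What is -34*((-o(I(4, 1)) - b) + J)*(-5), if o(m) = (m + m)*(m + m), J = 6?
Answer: -10880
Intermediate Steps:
o(m) = 4*m**2 (o(m) = (2*m)*(2*m) = 4*m**2)
-34*((-o(I(4, 1)) - b) + J)*(-5) = -34*((-4*4**2 - 1*6) + 6)*(-5) = -34*((-4*16 - 6) + 6)*(-5) = -34*((-1*64 - 6) + 6)*(-5) = -34*((-64 - 6) + 6)*(-5) = -34*(-70 + 6)*(-5) = -(-2176)*(-5) = -34*320 = -10880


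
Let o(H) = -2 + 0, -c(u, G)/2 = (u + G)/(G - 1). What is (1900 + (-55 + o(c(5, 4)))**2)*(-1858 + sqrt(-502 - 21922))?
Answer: -9566842 + 10298*I*sqrt(5606) ≈ -9.5668e+6 + 7.7104e+5*I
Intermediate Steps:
c(u, G) = -2*(G + u)/(-1 + G) (c(u, G) = -2*(u + G)/(G - 1) = -2*(G + u)/(-1 + G))
o(H) = -2
(1900 + (-55 + o(c(5, 4)))**2)*(-1858 + sqrt(-502 - 21922)) = (1900 + (-55 - 2)**2)*(-1858 + sqrt(-502 - 21922)) = (1900 + (-57)**2)*(-1858 + sqrt(-22424)) = (1900 + 3249)*(-1858 + 2*I*sqrt(5606)) = 5149*(-1858 + 2*I*sqrt(5606)) = -9566842 + 10298*I*sqrt(5606)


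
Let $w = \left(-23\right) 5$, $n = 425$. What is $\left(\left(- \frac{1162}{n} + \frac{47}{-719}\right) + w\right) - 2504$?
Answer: $- \frac{801156378}{305575} \approx -2621.8$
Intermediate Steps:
$w = -115$
$\left(\left(- \frac{1162}{n} + \frac{47}{-719}\right) + w\right) - 2504 = \left(\left(- \frac{1162}{425} + \frac{47}{-719}\right) - 115\right) - 2504 = \left(\left(\left(-1162\right) \frac{1}{425} + 47 \left(- \frac{1}{719}\right)\right) - 115\right) - 2504 = \left(\left(- \frac{1162}{425} - \frac{47}{719}\right) - 115\right) - 2504 = \left(- \frac{855453}{305575} - 115\right) - 2504 = - \frac{35996578}{305575} - 2504 = - \frac{801156378}{305575}$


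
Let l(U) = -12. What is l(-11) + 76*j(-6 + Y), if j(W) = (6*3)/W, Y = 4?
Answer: -696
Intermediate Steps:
j(W) = 18/W
l(-11) + 76*j(-6 + Y) = -12 + 76*(18/(-6 + 4)) = -12 + 76*(18/(-2)) = -12 + 76*(18*(-1/2)) = -12 + 76*(-9) = -12 - 684 = -696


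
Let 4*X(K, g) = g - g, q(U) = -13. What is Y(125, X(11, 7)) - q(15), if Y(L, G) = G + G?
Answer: 13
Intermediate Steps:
X(K, g) = 0 (X(K, g) = (g - g)/4 = (1/4)*0 = 0)
Y(L, G) = 2*G
Y(125, X(11, 7)) - q(15) = 2*0 - 1*(-13) = 0 + 13 = 13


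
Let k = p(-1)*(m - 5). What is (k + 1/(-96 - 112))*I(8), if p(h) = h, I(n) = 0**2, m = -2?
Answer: 0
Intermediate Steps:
I(n) = 0
k = 7 (k = -(-2 - 5) = -1*(-7) = 7)
(k + 1/(-96 - 112))*I(8) = (7 + 1/(-96 - 112))*0 = (7 + 1/(-208))*0 = (7 - 1/208)*0 = (1455/208)*0 = 0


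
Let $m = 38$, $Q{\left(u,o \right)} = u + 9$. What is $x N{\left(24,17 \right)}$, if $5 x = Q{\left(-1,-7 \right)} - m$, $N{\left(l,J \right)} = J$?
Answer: $-102$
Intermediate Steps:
$Q{\left(u,o \right)} = 9 + u$
$x = -6$ ($x = \frac{\left(9 - 1\right) - 38}{5} = \frac{8 - 38}{5} = \frac{1}{5} \left(-30\right) = -6$)
$x N{\left(24,17 \right)} = \left(-6\right) 17 = -102$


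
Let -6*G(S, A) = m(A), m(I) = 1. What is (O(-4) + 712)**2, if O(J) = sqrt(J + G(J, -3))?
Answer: 3041639/6 + 3560*I*sqrt(6)/3 ≈ 5.0694e+5 + 2906.7*I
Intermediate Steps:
G(S, A) = -1/6 (G(S, A) = -1/6*1 = -1/6)
O(J) = sqrt(-1/6 + J) (O(J) = sqrt(J - 1/6) = sqrt(-1/6 + J))
(O(-4) + 712)**2 = (sqrt(-6 + 36*(-4))/6 + 712)**2 = (sqrt(-6 - 144)/6 + 712)**2 = (sqrt(-150)/6 + 712)**2 = ((5*I*sqrt(6))/6 + 712)**2 = (5*I*sqrt(6)/6 + 712)**2 = (712 + 5*I*sqrt(6)/6)**2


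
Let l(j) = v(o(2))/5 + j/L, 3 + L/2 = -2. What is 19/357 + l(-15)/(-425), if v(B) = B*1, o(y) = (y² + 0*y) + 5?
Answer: 4057/89250 ≈ 0.045457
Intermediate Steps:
L = -10 (L = -6 + 2*(-2) = -6 - 4 = -10)
o(y) = 5 + y² (o(y) = (y² + 0) + 5 = y² + 5 = 5 + y²)
v(B) = B
l(j) = 9/5 - j/10 (l(j) = (5 + 2²)/5 + j/(-10) = (5 + 4)*(⅕) + j*(-⅒) = 9*(⅕) - j/10 = 9/5 - j/10)
19/357 + l(-15)/(-425) = 19/357 + (9/5 - ⅒*(-15))/(-425) = 19*(1/357) + (9/5 + 3/2)*(-1/425) = 19/357 + (33/10)*(-1/425) = 19/357 - 33/4250 = 4057/89250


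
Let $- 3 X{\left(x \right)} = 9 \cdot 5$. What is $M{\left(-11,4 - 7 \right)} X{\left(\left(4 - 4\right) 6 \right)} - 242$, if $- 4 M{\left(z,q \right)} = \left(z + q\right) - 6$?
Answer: $-317$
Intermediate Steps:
$M{\left(z,q \right)} = \frac{3}{2} - \frac{q}{4} - \frac{z}{4}$ ($M{\left(z,q \right)} = - \frac{\left(z + q\right) - 6}{4} = - \frac{\left(q + z\right) - 6}{4} = - \frac{-6 + q + z}{4} = \frac{3}{2} - \frac{q}{4} - \frac{z}{4}$)
$X{\left(x \right)} = -15$ ($X{\left(x \right)} = - \frac{9 \cdot 5}{3} = \left(- \frac{1}{3}\right) 45 = -15$)
$M{\left(-11,4 - 7 \right)} X{\left(\left(4 - 4\right) 6 \right)} - 242 = \left(\frac{3}{2} - \frac{4 - 7}{4} - - \frac{11}{4}\right) \left(-15\right) - 242 = \left(\frac{3}{2} - \frac{4 - 7}{4} + \frac{11}{4}\right) \left(-15\right) - 242 = \left(\frac{3}{2} - - \frac{3}{4} + \frac{11}{4}\right) \left(-15\right) - 242 = \left(\frac{3}{2} + \frac{3}{4} + \frac{11}{4}\right) \left(-15\right) - 242 = 5 \left(-15\right) - 242 = -75 - 242 = -317$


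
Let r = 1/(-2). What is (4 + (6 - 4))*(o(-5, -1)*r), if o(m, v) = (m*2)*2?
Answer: 60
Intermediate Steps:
r = -1/2 ≈ -0.50000
o(m, v) = 4*m (o(m, v) = (2*m)*2 = 4*m)
(4 + (6 - 4))*(o(-5, -1)*r) = (4 + (6 - 4))*((4*(-5))*(-1/2)) = (4 + 2)*(-20*(-1/2)) = 6*10 = 60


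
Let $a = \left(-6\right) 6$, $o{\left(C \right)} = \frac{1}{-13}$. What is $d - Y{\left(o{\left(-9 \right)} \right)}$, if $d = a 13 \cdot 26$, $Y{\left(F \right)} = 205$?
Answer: $-12373$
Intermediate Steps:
$o{\left(C \right)} = - \frac{1}{13}$
$a = -36$
$d = -12168$ ($d = \left(-36\right) 13 \cdot 26 = \left(-468\right) 26 = -12168$)
$d - Y{\left(o{\left(-9 \right)} \right)} = -12168 - 205 = -12373$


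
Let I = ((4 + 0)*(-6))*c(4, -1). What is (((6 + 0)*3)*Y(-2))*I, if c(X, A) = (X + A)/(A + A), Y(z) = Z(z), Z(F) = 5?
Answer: 3240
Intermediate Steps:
Y(z) = 5
c(X, A) = (A + X)/(2*A) (c(X, A) = (A + X)/((2*A)) = (A + X)*(1/(2*A)) = (A + X)/(2*A))
I = 36 (I = ((4 + 0)*(-6))*((1/2)*(-1 + 4)/(-1)) = (4*(-6))*((1/2)*(-1)*3) = -24*(-3/2) = 36)
(((6 + 0)*3)*Y(-2))*I = (((6 + 0)*3)*5)*36 = ((6*3)*5)*36 = (18*5)*36 = 90*36 = 3240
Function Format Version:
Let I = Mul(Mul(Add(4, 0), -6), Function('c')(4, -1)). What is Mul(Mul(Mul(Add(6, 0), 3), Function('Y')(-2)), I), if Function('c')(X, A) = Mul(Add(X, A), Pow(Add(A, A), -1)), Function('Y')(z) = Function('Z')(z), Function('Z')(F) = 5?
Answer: 3240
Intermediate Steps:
Function('Y')(z) = 5
Function('c')(X, A) = Mul(Rational(1, 2), Pow(A, -1), Add(A, X)) (Function('c')(X, A) = Mul(Add(A, X), Pow(Mul(2, A), -1)) = Mul(Add(A, X), Mul(Rational(1, 2), Pow(A, -1))) = Mul(Rational(1, 2), Pow(A, -1), Add(A, X)))
I = 36 (I = Mul(Mul(Add(4, 0), -6), Mul(Rational(1, 2), Pow(-1, -1), Add(-1, 4))) = Mul(Mul(4, -6), Mul(Rational(1, 2), -1, 3)) = Mul(-24, Rational(-3, 2)) = 36)
Mul(Mul(Mul(Add(6, 0), 3), Function('Y')(-2)), I) = Mul(Mul(Mul(Add(6, 0), 3), 5), 36) = Mul(Mul(Mul(6, 3), 5), 36) = Mul(Mul(18, 5), 36) = Mul(90, 36) = 3240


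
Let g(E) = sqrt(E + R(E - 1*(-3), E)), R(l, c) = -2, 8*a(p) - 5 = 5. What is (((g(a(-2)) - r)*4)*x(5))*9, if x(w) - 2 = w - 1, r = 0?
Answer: 108*I*sqrt(3) ≈ 187.06*I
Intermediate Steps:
a(p) = 5/4 (a(p) = 5/8 + (1/8)*5 = 5/8 + 5/8 = 5/4)
g(E) = sqrt(-2 + E) (g(E) = sqrt(E - 2) = sqrt(-2 + E))
x(w) = 1 + w (x(w) = 2 + (w - 1) = 2 + (-1 + w) = 1 + w)
(((g(a(-2)) - r)*4)*x(5))*9 = (((sqrt(-2 + 5/4) - 1*0)*4)*(1 + 5))*9 = (((sqrt(-3/4) + 0)*4)*6)*9 = (((I*sqrt(3)/2 + 0)*4)*6)*9 = (((I*sqrt(3)/2)*4)*6)*9 = ((2*I*sqrt(3))*6)*9 = (12*I*sqrt(3))*9 = 108*I*sqrt(3)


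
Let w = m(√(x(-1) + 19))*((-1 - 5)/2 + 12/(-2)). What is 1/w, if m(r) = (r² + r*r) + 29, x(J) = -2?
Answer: -1/567 ≈ -0.0017637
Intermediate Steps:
m(r) = 29 + 2*r² (m(r) = (r² + r²) + 29 = 2*r² + 29 = 29 + 2*r²)
w = -567 (w = (29 + 2*(√(-2 + 19))²)*((-1 - 5)/2 + 12/(-2)) = (29 + 2*(√17)²)*(-6*½ + 12*(-½)) = (29 + 2*17)*(-3 - 6) = (29 + 34)*(-9) = 63*(-9) = -567)
1/w = 1/(-567) = -1/567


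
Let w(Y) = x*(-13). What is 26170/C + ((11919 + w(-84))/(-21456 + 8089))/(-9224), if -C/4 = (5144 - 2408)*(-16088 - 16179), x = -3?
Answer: 465588565459/2721246811206624 ≈ 0.00017109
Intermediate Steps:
w(Y) = 39 (w(Y) = -3*(-13) = 39)
C = 353130048 (C = -4*(5144 - 2408)*(-16088 - 16179) = -10944*(-32267) = -4*(-88282512) = 353130048)
26170/C + ((11919 + w(-84))/(-21456 + 8089))/(-9224) = 26170/353130048 + ((11919 + 39)/(-21456 + 8089))/(-9224) = 26170*(1/353130048) + (11958/(-13367))*(-1/9224) = 13085/176565024 + (11958*(-1/13367))*(-1/9224) = 13085/176565024 - 11958/13367*(-1/9224) = 13085/176565024 + 5979/61648604 = 465588565459/2721246811206624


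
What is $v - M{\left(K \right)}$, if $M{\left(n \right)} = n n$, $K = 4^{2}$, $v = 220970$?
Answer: $220714$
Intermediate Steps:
$K = 16$
$M{\left(n \right)} = n^{2}$
$v - M{\left(K \right)} = 220970 - 16^{2} = 220970 - 256 = 220714$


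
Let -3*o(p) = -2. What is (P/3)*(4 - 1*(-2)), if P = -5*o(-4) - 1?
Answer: -26/3 ≈ -8.6667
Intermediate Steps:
o(p) = 2/3 (o(p) = -1/3*(-2) = 2/3)
P = -13/3 (P = -5*2/3 - 1 = -10/3 - 1 = -13/3 ≈ -4.3333)
(P/3)*(4 - 1*(-2)) = (-13/3/3)*(4 - 1*(-2)) = (-13/3*1/3)*(4 + 2) = -13/9*6 = -26/3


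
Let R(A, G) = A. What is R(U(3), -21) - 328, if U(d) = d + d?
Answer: -322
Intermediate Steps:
U(d) = 2*d
R(U(3), -21) - 328 = 2*3 - 328 = 6 - 328 = -322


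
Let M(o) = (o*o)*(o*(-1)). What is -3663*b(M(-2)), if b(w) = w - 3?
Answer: -18315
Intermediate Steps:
M(o) = -o³ (M(o) = o²*(-o) = -o³)
b(w) = -3 + w
-3663*b(M(-2)) = -3663*(-3 - 1*(-2)³) = -3663*(-3 - 1*(-8)) = -3663*(-3 + 8) = -3663*5 = -18315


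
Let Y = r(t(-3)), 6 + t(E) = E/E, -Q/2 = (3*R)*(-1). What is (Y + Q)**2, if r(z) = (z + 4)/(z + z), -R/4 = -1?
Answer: 58081/100 ≈ 580.81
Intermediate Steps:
R = 4 (R = -4*(-1) = 4)
Q = 24 (Q = -2*3*4*(-1) = -24*(-1) = -2*(-12) = 24)
t(E) = -5 (t(E) = -6 + E/E = -6 + 1 = -5)
r(z) = (4 + z)/(2*z) (r(z) = (4 + z)/((2*z)) = (4 + z)*(1/(2*z)) = (4 + z)/(2*z))
Y = 1/10 (Y = (1/2)*(4 - 5)/(-5) = (1/2)*(-1/5)*(-1) = 1/10 ≈ 0.10000)
(Y + Q)**2 = (1/10 + 24)**2 = (241/10)**2 = 58081/100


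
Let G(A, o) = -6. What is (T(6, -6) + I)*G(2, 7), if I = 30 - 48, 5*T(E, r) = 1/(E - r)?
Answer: 1079/10 ≈ 107.90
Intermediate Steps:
T(E, r) = 1/(5*(E - r))
I = -18
(T(6, -6) + I)*G(2, 7) = (1/(5*(6 - 1*(-6))) - 18)*(-6) = (1/(5*(6 + 6)) - 18)*(-6) = ((⅕)/12 - 18)*(-6) = ((⅕)*(1/12) - 18)*(-6) = (1/60 - 18)*(-6) = -1079/60*(-6) = 1079/10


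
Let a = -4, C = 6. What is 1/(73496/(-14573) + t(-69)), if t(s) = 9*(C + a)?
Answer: 14573/188818 ≈ 0.077180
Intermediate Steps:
t(s) = 18 (t(s) = 9*(6 - 4) = 9*2 = 18)
1/(73496/(-14573) + t(-69)) = 1/(73496/(-14573) + 18) = 1/(73496*(-1/14573) + 18) = 1/(-73496/14573 + 18) = 1/(188818/14573) = 14573/188818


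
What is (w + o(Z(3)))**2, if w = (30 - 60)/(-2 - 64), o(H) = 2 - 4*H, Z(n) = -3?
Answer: 25281/121 ≈ 208.93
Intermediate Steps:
w = 5/11 (w = -30/(-66) = -30*(-1/66) = 5/11 ≈ 0.45455)
(w + o(Z(3)))**2 = (5/11 + (2 - 4*(-3)))**2 = (5/11 + (2 + 12))**2 = (5/11 + 14)**2 = (159/11)**2 = 25281/121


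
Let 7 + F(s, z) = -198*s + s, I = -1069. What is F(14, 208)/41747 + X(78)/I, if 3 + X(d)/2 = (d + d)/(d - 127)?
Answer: -119534783/2186749607 ≈ -0.054663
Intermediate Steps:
X(d) = -6 + 4*d/(-127 + d) (X(d) = -6 + 2*((d + d)/(d - 127)) = -6 + 2*((2*d)/(-127 + d)) = -6 + 2*(2*d/(-127 + d)) = -6 + 4*d/(-127 + d))
F(s, z) = -7 - 197*s (F(s, z) = -7 + (-198*s + s) = -7 - 197*s)
F(14, 208)/41747 + X(78)/I = (-7 - 197*14)/41747 + (2*(381 - 1*78)/(-127 + 78))/(-1069) = (-7 - 2758)*(1/41747) + (2*(381 - 78)/(-49))*(-1/1069) = -2765*1/41747 + (2*(-1/49)*303)*(-1/1069) = -2765/41747 - 606/49*(-1/1069) = -2765/41747 + 606/52381 = -119534783/2186749607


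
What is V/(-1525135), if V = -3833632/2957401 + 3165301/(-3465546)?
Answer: 22646692385773/15631122655310452710 ≈ 1.4488e-6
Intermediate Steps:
V = -22646692385773/10249009205946 (V = -3833632*1/2957401 + 3165301*(-1/3465546) = -3833632/2957401 - 3165301/3465546 = -22646692385773/10249009205946 ≈ -2.2096)
V/(-1525135) = -22646692385773/10249009205946/(-1525135) = -22646692385773/10249009205946*(-1/1525135) = 22646692385773/15631122655310452710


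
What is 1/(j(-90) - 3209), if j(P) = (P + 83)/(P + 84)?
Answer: -6/19247 ≈ -0.00031174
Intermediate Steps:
j(P) = (83 + P)/(84 + P)
1/(j(-90) - 3209) = 1/((83 - 90)/(84 - 90) - 3209) = 1/(-7/(-6) - 3209) = 1/(-⅙*(-7) - 3209) = 1/(7/6 - 3209) = 1/(-19247/6) = -6/19247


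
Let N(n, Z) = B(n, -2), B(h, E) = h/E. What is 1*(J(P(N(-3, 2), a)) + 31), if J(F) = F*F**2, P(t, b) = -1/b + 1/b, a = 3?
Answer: 31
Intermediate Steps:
N(n, Z) = -n/2 (N(n, Z) = n/(-2) = n*(-1/2) = -n/2)
P(t, b) = 0 (P(t, b) = -1/b + 1/b = 0)
J(F) = F**3
1*(J(P(N(-3, 2), a)) + 31) = 1*(0**3 + 31) = 1*(0 + 31) = 1*31 = 31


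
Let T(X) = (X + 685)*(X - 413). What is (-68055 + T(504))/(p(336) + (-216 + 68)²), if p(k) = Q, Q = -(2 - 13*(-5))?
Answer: 40144/21837 ≈ 1.8383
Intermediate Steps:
T(X) = (-413 + X)*(685 + X) (T(X) = (685 + X)*(-413 + X) = (-413 + X)*(685 + X))
Q = -67 (Q = -(2 + 65) = -1*67 = -67)
p(k) = -67
(-68055 + T(504))/(p(336) + (-216 + 68)²) = (-68055 + (-282905 + 504² + 272*504))/(-67 + (-216 + 68)²) = (-68055 + (-282905 + 254016 + 137088))/(-67 + (-148)²) = (-68055 + 108199)/(-67 + 21904) = 40144/21837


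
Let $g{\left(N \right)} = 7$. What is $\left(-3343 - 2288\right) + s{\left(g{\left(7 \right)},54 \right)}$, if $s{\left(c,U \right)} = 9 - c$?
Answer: $-5629$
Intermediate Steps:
$\left(-3343 - 2288\right) + s{\left(g{\left(7 \right)},54 \right)} = \left(-3343 - 2288\right) + \left(9 - 7\right) = -5631 + \left(9 - 7\right) = -5631 + 2 = -5629$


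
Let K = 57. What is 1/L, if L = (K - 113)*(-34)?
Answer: 1/1904 ≈ 0.00052521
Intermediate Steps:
L = 1904 (L = (57 - 113)*(-34) = -56*(-34) = 1904)
1/L = 1/1904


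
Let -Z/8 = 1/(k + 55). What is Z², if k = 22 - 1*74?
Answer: 64/9 ≈ 7.1111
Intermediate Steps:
k = -52 (k = 22 - 74 = -52)
Z = -8/3 (Z = -8/(-52 + 55) = -8/3 ≈ -2.6667)
Z² = (-8/3)² = 64/9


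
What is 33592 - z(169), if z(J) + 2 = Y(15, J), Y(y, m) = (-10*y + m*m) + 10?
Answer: 5173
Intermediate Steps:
Y(y, m) = 10 + m² - 10*y (Y(y, m) = (-10*y + m²) + 10 = (m² - 10*y) + 10 = 10 + m² - 10*y)
z(J) = -142 + J² (z(J) = -2 + (10 + J² - 10*15) = -2 + (10 + J² - 150) = -2 + (-140 + J²) = -142 + J²)
33592 - z(169) = 33592 - (-142 + 169²) = 33592 - (-142 + 28561) = 33592 - 1*28419 = 33592 - 28419 = 5173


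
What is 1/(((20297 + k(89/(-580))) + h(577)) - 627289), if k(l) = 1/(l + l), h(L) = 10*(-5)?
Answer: -89/54027028 ≈ -1.6473e-6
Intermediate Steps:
h(L) = -50
k(l) = 1/(2*l)
1/(((20297 + k(89/(-580))) + h(577)) - 627289) = 1/(((20297 + 1/(2*((89/(-580))))) - 50) - 627289) = 1/(((20297 + 1/(2*((89*(-1/580))))) - 50) - 627289) = 1/(((20297 + 1/(2*(-89/580))) - 50) - 627289) = 1/(((20297 + (1/2)*(-580/89)) - 50) - 627289) = 1/(((20297 - 290/89) - 50) - 627289) = 1/((1806143/89 - 50) - 627289) = 1/(1801693/89 - 627289) = 1/(-54027028/89) = -89/54027028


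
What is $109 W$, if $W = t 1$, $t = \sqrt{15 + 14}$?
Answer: $109 \sqrt{29} \approx 586.98$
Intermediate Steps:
$t = \sqrt{29} \approx 5.3852$
$W = \sqrt{29}$ ($W = \sqrt{29} \cdot 1 = \sqrt{29} \approx 5.3852$)
$109 W = 109 \sqrt{29}$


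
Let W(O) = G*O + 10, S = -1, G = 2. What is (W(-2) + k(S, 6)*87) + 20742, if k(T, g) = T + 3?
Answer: 20922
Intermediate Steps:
k(T, g) = 3 + T
W(O) = 10 + 2*O (W(O) = 2*O + 10 = 10 + 2*O)
(W(-2) + k(S, 6)*87) + 20742 = ((10 + 2*(-2)) + (3 - 1)*87) + 20742 = ((10 - 4) + 2*87) + 20742 = (6 + 174) + 20742 = 180 + 20742 = 20922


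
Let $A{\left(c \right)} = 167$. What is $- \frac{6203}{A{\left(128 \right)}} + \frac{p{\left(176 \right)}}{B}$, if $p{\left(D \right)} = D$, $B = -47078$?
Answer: $- \frac{146027113}{3931013} \approx -37.147$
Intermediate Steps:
$- \frac{6203}{A{\left(128 \right)}} + \frac{p{\left(176 \right)}}{B} = - \frac{6203}{167} + \frac{176}{-47078} = \left(-6203\right) \frac{1}{167} + 176 \left(- \frac{1}{47078}\right) = - \frac{6203}{167} - \frac{88}{23539} = - \frac{146027113}{3931013}$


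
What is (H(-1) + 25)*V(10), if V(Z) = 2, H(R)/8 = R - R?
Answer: 50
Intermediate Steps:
H(R) = 0 (H(R) = 8*(R - R) = 8*0 = 0)
(H(-1) + 25)*V(10) = (0 + 25)*2 = 25*2 = 50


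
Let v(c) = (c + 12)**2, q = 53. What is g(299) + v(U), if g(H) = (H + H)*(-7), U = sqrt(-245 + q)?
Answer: -4234 + 192*I*sqrt(3) ≈ -4234.0 + 332.55*I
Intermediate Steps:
U = 8*I*sqrt(3) (U = sqrt(-245 + 53) = sqrt(-192) = 8*I*sqrt(3) ≈ 13.856*I)
g(H) = -14*H (g(H) = (2*H)*(-7) = -14*H)
v(c) = (12 + c)**2
g(299) + v(U) = -14*299 + (12 + 8*I*sqrt(3))**2 = -4186 + (12 + 8*I*sqrt(3))**2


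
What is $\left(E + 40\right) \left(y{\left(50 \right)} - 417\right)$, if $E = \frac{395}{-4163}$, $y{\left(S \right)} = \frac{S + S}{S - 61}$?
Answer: $- \frac{778627875}{45793} \approx -17003.0$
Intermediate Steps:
$y{\left(S \right)} = \frac{2 S}{-61 + S}$
$E = - \frac{395}{4163}$ ($E = 395 \left(- \frac{1}{4163}\right) = - \frac{395}{4163} \approx -0.094883$)
$\left(E + 40\right) \left(y{\left(50 \right)} - 417\right) = \left(- \frac{395}{4163} + 40\right) \left(2 \cdot 50 \frac{1}{-61 + 50} - 417\right) = \frac{166125 \left(2 \cdot 50 \frac{1}{-11} - 417\right)}{4163} = \frac{166125 \left(2 \cdot 50 \left(- \frac{1}{11}\right) - 417\right)}{4163} = \frac{166125 \left(- \frac{100}{11} - 417\right)}{4163} = \frac{166125}{4163} \left(- \frac{4687}{11}\right) = - \frac{778627875}{45793}$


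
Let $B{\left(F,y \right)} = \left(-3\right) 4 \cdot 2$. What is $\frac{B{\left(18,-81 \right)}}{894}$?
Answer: $- \frac{4}{149} \approx -0.026846$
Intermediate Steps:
$B{\left(F,y \right)} = -24$ ($B{\left(F,y \right)} = \left(-12\right) 2 = -24$)
$\frac{B{\left(18,-81 \right)}}{894} = - \frac{24}{894} = \left(-24\right) \frac{1}{894} = - \frac{4}{149}$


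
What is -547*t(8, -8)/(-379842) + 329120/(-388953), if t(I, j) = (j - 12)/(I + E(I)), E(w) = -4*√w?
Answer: -82987803875/98493790284 + 2735*√2/759684 ≈ -0.83748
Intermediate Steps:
t(I, j) = (-12 + j)/(I - 4*√I) (t(I, j) = (j - 12)/(I - 4*√I) = (-12 + j)/(I - 4*√I))
-547*t(8, -8)/(-379842) + 329120/(-388953) = -547*(12 - 1*(-8))/(-1*8 + 4*√8)/(-379842) + 329120/(-388953) = -547*(12 + 8)/(-8 + 4*(2*√2))*(-1/379842) + 329120*(-1/388953) = -547*20/(-8 + 8*√2)*(-1/379842) - 329120/388953 = -10940/(-8 + 8*√2)*(-1/379842) - 329120/388953 = 5470/(189921*(-8 + 8*√2)) - 329120/388953 = -329120/388953 + 5470/(189921*(-8 + 8*√2))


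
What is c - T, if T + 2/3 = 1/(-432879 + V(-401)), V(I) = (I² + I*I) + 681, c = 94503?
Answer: 31355182559/331788 ≈ 94504.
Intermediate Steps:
V(I) = 681 + 2*I² (V(I) = (I² + I²) + 681 = 2*I² + 681 = 681 + 2*I²)
T = -221195/331788 (T = -⅔ + 1/(-432879 + (681 + 2*(-401)²)) = -⅔ + 1/(-432879 + (681 + 2*160801)) = -⅔ + 1/(-432879 + (681 + 321602)) = -⅔ + 1/(-432879 + 322283) = -⅔ + 1/(-110596) = -⅔ - 1/110596 = -221195/331788 ≈ -0.66668)
c - T = 94503 - 1*(-221195/331788) = 94503 + 221195/331788 = 31355182559/331788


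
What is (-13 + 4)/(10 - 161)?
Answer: 9/151 ≈ 0.059603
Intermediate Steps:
(-13 + 4)/(10 - 161) = -9/(-151) = -1/151*(-9) = 9/151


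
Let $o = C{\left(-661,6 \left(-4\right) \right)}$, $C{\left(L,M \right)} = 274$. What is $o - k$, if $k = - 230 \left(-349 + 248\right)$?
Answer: $-22956$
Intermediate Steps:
$o = 274$
$k = 23230$ ($k = \left(-230\right) \left(-101\right) = 23230$)
$o - k = 274 - 23230 = -22956$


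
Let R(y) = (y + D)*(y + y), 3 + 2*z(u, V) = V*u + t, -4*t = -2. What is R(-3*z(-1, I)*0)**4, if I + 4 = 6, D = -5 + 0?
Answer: 0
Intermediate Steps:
D = -5
I = 2 (I = -4 + 6 = 2)
t = 1/2 (t = -1/4*(-2) = 1/2 ≈ 0.50000)
z(u, V) = -5/4 + V*u/2 (z(u, V) = -3/2 + (V*u + 1/2)/2 = -3/2 + (1/2 + V*u)/2 = -3/2 + (1/4 + V*u/2) = -5/4 + V*u/2)
R(y) = 2*y*(-5 + y) (R(y) = (y - 5)*(y + y) = (-5 + y)*(2*y) = 2*y*(-5 + y))
R(-3*z(-1, I)*0)**4 = (2*(-3*(-5/4 + (1/2)*2*(-1))*0)*(-5 - 3*(-5/4 + (1/2)*2*(-1))*0))**4 = (2*(-3*(-5/4 - 1)*0)*(-5 - 3*(-5/4 - 1)*0))**4 = (2*(-3*(-9/4)*0)*(-5 - 3*(-9/4)*0))**4 = (2*((27/4)*0)*(-5 + (27/4)*0))**4 = (2*0*(-5 + 0))**4 = (2*0*(-5))**4 = 0**4 = 0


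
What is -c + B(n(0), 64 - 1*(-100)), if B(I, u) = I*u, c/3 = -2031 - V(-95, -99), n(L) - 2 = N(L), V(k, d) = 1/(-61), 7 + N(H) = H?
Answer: 321650/61 ≈ 5273.0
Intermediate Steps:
N(H) = -7 + H
V(k, d) = -1/61
n(L) = -5 + L (n(L) = 2 + (-7 + L) = -5 + L)
c = -371670/61 (c = 3*(-2031 - 1*(-1/61)) = 3*(-2031 + 1/61) = 3*(-123890/61) = -371670/61 ≈ -6093.0)
-c + B(n(0), 64 - 1*(-100)) = -1*(-371670/61) + (-5 + 0)*(64 - 1*(-100)) = 371670/61 - 5*(64 + 100) = 371670/61 - 5*164 = 371670/61 - 820 = 321650/61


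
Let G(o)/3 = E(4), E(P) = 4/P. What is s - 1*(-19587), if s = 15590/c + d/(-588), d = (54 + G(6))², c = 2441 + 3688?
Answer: 23525967641/1201284 ≈ 19584.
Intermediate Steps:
G(o) = 3 (G(o) = 3*(4/4) = 3*(4*(¼)) = 3*1 = 3)
c = 6129
d = 3249 (d = (54 + 3)² = 57² = 3249)
s = -3582067/1201284 (s = 15590/6129 + 3249/(-588) = 15590*(1/6129) + 3249*(-1/588) = 15590/6129 - 1083/196 = -3582067/1201284 ≈ -2.9819)
s - 1*(-19587) = -3582067/1201284 - 1*(-19587) = -3582067/1201284 + 19587 = 23525967641/1201284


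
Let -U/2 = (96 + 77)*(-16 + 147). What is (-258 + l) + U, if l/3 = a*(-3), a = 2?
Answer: -45602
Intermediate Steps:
l = -18 (l = 3*(2*(-3)) = 3*(-6) = -18)
U = -45326 (U = -2*(96 + 77)*(-16 + 147) = -346*131 = -2*22663 = -45326)
(-258 + l) + U = (-258 - 18) - 45326 = -276 - 45326 = -45602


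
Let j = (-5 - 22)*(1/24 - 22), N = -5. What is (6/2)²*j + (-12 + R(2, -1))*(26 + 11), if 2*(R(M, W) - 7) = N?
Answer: 40467/8 ≈ 5058.4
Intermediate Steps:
R(M, W) = 9/2 (R(M, W) = 7 + (½)*(-5) = 7 - 5/2 = 9/2)
j = 4743/8 (j = -27*(1/24 - 22) = -27*(-527/24) = 4743/8 ≈ 592.88)
(6/2)²*j + (-12 + R(2, -1))*(26 + 11) = (6/2)²*(4743/8) + (-12 + 9/2)*(26 + 11) = (6*(½))²*(4743/8) - 15/2*37 = 3²*(4743/8) - 555/2 = 9*(4743/8) - 555/2 = 42687/8 - 555/2 = 40467/8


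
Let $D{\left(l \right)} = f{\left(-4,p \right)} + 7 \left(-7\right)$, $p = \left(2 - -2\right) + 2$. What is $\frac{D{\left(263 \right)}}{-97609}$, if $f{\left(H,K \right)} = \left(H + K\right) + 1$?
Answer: $\frac{46}{97609} \approx 0.00047127$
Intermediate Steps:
$p = 6$ ($p = \left(2 + 2\right) + 2 = 4 + 2 = 6$)
$f{\left(H,K \right)} = 1 + H + K$
$D{\left(l \right)} = -46$ ($D{\left(l \right)} = \left(1 - 4 + 6\right) + 7 \left(-7\right) = 3 - 49 = -46$)
$\frac{D{\left(263 \right)}}{-97609} = - \frac{46}{-97609} = \left(-46\right) \left(- \frac{1}{97609}\right) = \frac{46}{97609}$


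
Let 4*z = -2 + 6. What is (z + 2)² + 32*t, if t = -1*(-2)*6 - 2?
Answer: 329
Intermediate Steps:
z = 1 (z = (-2 + 6)/4 = (¼)*4 = 1)
t = 10 (t = 2*6 - 2 = 12 - 2 = 10)
(z + 2)² + 32*t = (1 + 2)² + 32*10 = 3² + 320 = 9 + 320 = 329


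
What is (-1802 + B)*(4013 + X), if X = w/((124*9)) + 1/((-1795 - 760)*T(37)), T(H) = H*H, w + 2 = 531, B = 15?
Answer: -27996488008248313/3903539220 ≈ -7.1721e+6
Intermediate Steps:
w = 529 (w = -2 + 531 = 529)
T(H) = H²
X = 1850332439/3903539220 (X = 529/((124*9)) + 1/((-1795 - 760)*(37²)) = 529/1116 + 1/(-2555*1369) = 529*(1/1116) - 1/2555*1/1369 = 529/1116 - 1/3497795 = 1850332439/3903539220 ≈ 0.47401)
(-1802 + B)*(4013 + X) = (-1802 + 15)*(4013 + 1850332439/3903539220) = -1787*15666753222299/3903539220 = -27996488008248313/3903539220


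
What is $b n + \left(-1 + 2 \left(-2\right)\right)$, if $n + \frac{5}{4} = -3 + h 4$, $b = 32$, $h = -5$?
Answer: $-781$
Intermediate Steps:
$n = - \frac{97}{4}$ ($n = - \frac{5}{4} - 23 = - \frac{97}{4} \approx -24.25$)
$b n + \left(-1 + 2 \left(-2\right)\right) = 32 \left(- \frac{97}{4}\right) + \left(-1 + 2 \left(-2\right)\right) = -776 - 5 = -781$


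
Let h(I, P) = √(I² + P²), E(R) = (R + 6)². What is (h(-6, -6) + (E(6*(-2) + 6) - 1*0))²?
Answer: 72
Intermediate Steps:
E(R) = (6 + R)²
(h(-6, -6) + (E(6*(-2) + 6) - 1*0))² = (√((-6)² + (-6)²) + ((6 + (6*(-2) + 6))² - 1*0))² = (√(36 + 36) + ((6 + (-12 + 6))² + 0))² = (√72 + ((6 - 6)² + 0))² = (6*√2 + (0² + 0))² = (6*√2 + (0 + 0))² = (6*√2 + 0)² = (6*√2)² = 72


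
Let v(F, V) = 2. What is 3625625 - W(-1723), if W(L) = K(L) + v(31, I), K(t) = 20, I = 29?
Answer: 3625603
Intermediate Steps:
W(L) = 22 (W(L) = 20 + 2 = 22)
3625625 - W(-1723) = 3625625 - 1*22 = 3625625 - 22 = 3625603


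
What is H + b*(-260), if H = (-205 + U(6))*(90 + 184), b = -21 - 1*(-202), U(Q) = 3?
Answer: -102408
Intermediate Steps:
b = 181 (b = -21 + 202 = 181)
H = -55348 (H = (-205 + 3)*(90 + 184) = -202*274 = -55348)
H + b*(-260) = -55348 + 181*(-260) = -55348 - 47060 = -102408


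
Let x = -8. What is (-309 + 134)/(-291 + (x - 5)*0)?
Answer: 175/291 ≈ 0.60137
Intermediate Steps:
(-309 + 134)/(-291 + (x - 5)*0) = (-309 + 134)/(-291 + (-8 - 5)*0) = -175/(-291 - 13*0) = -175/(-291 + 0) = -175/(-291) = -175*(-1/291) = 175/291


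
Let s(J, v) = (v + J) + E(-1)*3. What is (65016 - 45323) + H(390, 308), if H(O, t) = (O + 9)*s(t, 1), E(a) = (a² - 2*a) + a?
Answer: 145378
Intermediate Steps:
E(a) = a² - a
s(J, v) = 6 + J + v (s(J, v) = (v + J) - (-1 - 1)*3 = (J + v) - 1*(-2)*3 = (J + v) + 2*3 = (J + v) + 6 = 6 + J + v)
H(O, t) = (7 + t)*(9 + O) (H(O, t) = (O + 9)*(6 + t + 1) = (9 + O)*(7 + t) = (7 + t)*(9 + O))
(65016 - 45323) + H(390, 308) = (65016 - 45323) + (7 + 308)*(9 + 390) = 19693 + 315*399 = 19693 + 125685 = 145378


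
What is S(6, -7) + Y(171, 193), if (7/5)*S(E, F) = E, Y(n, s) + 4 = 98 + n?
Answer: 1885/7 ≈ 269.29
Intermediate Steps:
Y(n, s) = 94 + n (Y(n, s) = -4 + (98 + n) = 94 + n)
S(E, F) = 5*E/7
S(6, -7) + Y(171, 193) = (5/7)*6 + (94 + 171) = 30/7 + 265 = 1885/7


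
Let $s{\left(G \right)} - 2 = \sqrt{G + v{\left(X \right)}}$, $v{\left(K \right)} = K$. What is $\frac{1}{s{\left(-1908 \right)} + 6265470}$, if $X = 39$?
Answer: $\frac{6265472}{39256139384653} - \frac{i \sqrt{1869}}{39256139384653} \approx 1.596 \cdot 10^{-7} - 1.1013 \cdot 10^{-12} i$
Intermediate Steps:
$s{\left(G \right)} = 2 + \sqrt{39 + G}$ ($s{\left(G \right)} = 2 + \sqrt{G + 39} = 2 + \sqrt{39 + G}$)
$\frac{1}{s{\left(-1908 \right)} + 6265470} = \frac{1}{\left(2 + \sqrt{39 - 1908}\right) + 6265470} = \frac{1}{\left(2 + \sqrt{-1869}\right) + 6265470} = \frac{1}{\left(2 + i \sqrt{1869}\right) + 6265470} = \frac{1}{6265472 + i \sqrt{1869}}$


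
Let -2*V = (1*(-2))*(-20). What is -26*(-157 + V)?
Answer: 4602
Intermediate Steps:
V = -20 (V = -1*(-2)*(-20)/2 = -(-1)*(-20) = -½*40 = -20)
-26*(-157 + V) = -26*(-157 - 20) = -26*(-177) = 4602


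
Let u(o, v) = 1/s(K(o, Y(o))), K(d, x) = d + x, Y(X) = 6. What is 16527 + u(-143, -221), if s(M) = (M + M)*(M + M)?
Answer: 1240781053/75076 ≈ 16527.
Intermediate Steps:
s(M) = 4*M² (s(M) = (2*M)*(2*M) = 4*M²)
u(o, v) = 1/(4*(6 + o)²) (u(o, v) = 1/(4*(o + 6)²) = 1/(4*(6 + o)²))
16527 + u(-143, -221) = 16527 + 1/(4*(6 - 143)²) = 16527 + (¼)/(-137)² = 16527 + (¼)*(1/18769) = 16527 + 1/75076 = 1240781053/75076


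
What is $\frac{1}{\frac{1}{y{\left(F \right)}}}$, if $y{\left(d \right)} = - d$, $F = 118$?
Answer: $-118$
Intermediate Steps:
$\frac{1}{\frac{1}{y{\left(F \right)}}} = \frac{1}{\frac{1}{\left(-1\right) 118}} = \frac{1}{\frac{1}{-118}} = \frac{1}{- \frac{1}{118}} = -118$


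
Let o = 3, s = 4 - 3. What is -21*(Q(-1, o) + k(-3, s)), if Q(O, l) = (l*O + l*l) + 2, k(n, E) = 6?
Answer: -294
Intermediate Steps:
s = 1
Q(O, l) = 2 + l² + O*l (Q(O, l) = (O*l + l²) + 2 = (l² + O*l) + 2 = 2 + l² + O*l)
-21*(Q(-1, o) + k(-3, s)) = -21*((2 + 3² - 1*3) + 6) = -21*((2 + 9 - 3) + 6) = -21*(8 + 6) = -21*14 = -294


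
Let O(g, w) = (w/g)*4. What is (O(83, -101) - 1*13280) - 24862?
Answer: -3166190/83 ≈ -38147.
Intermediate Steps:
O(g, w) = 4*w/g
(O(83, -101) - 1*13280) - 24862 = (4*(-101)/83 - 1*13280) - 24862 = (4*(-101)*(1/83) - 13280) - 24862 = (-404/83 - 13280) - 24862 = -1102644/83 - 24862 = -3166190/83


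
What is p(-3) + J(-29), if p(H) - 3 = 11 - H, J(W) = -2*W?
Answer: 75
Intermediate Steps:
p(H) = 14 - H (p(H) = 3 + (11 - H) = 14 - H)
p(-3) + J(-29) = (14 - 1*(-3)) - 2*(-29) = (14 + 3) + 58 = 17 + 58 = 75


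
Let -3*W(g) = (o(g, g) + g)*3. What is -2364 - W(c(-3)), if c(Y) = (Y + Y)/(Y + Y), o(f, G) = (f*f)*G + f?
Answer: -2361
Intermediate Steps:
o(f, G) = f + G*f² (o(f, G) = f²*G + f = G*f² + f = f + G*f²)
c(Y) = 1 (c(Y) = (2*Y)/((2*Y)) = (2*Y)*(1/(2*Y)) = 1)
W(g) = -g - g*(1 + g²) (W(g) = -(g*(1 + g*g) + g)*3/3 = -(g*(1 + g²) + g)*3/3 = -(g + g*(1 + g²))*3/3 = -(3*g + 3*g*(1 + g²))/3 = -g - g*(1 + g²))
-2364 - W(c(-3)) = -2364 - (-2 - 1*1²) = -2364 - (-2 - 1*1) = -2364 - (-2 - 1) = -2364 - (-3) = -2364 - 1*(-3) = -2364 + 3 = -2361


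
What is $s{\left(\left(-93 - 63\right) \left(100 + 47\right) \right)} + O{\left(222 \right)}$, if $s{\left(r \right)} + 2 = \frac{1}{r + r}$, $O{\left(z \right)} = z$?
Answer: $\frac{10090079}{45864} \approx 220.0$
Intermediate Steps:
$s{\left(r \right)} = -2 + \frac{1}{2 r}$ ($s{\left(r \right)} = -2 + \frac{1}{r + r} = -2 + \frac{1}{2 r}$)
$s{\left(\left(-93 - 63\right) \left(100 + 47\right) \right)} + O{\left(222 \right)} = \left(-2 + \frac{1}{2 \left(-93 - 63\right) \left(100 + 47\right)}\right) + 222 = \left(-2 + \frac{1}{2 \left(\left(-156\right) 147\right)}\right) + 222 = \left(-2 + \frac{1}{2 \left(-22932\right)}\right) + 222 = \left(-2 + \frac{1}{2} \left(- \frac{1}{22932}\right)\right) + 222 = \left(-2 - \frac{1}{45864}\right) + 222 = - \frac{91729}{45864} + 222 = \frac{10090079}{45864}$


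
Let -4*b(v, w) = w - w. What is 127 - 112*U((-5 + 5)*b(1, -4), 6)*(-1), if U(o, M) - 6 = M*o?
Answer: 799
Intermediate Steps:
b(v, w) = 0 (b(v, w) = -(w - w)/4 = -1/4*0 = 0)
U(o, M) = 6 + M*o
127 - 112*U((-5 + 5)*b(1, -4), 6)*(-1) = 127 - 112*(6 + 6*((-5 + 5)*0))*(-1) = 127 - 112*(6 + 6*(0*0))*(-1) = 127 - 112*(6 + 6*0)*(-1) = 127 - 112*(6 + 0)*(-1) = 127 - 672*(-1) = 127 - 112*(-6) = 127 + 672 = 799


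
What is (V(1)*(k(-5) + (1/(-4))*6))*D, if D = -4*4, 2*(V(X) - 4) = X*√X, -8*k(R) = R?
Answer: 63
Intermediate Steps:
k(R) = -R/8
V(X) = 4 + X^(3/2)/2 (V(X) = 4 + (X*√X)/2 = 4 + X^(3/2)/2)
D = -16
(V(1)*(k(-5) + (1/(-4))*6))*D = ((4 + 1^(3/2)/2)*(-⅛*(-5) + (1/(-4))*6))*(-16) = ((4 + (½)*1)*(5/8 + (1*(-¼))*6))*(-16) = ((4 + ½)*(5/8 - ¼*6))*(-16) = (9*(5/8 - 3/2)/2)*(-16) = ((9/2)*(-7/8))*(-16) = -63/16*(-16) = 63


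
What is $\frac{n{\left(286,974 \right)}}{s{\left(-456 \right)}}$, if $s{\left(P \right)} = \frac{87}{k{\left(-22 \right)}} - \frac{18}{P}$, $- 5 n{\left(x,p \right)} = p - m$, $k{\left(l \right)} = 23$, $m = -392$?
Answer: $- \frac{2387768}{33405} \approx -71.479$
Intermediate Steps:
$n{\left(x,p \right)} = - \frac{392}{5} - \frac{p}{5}$ ($n{\left(x,p \right)} = - \frac{p - -392}{5} = - \frac{p + 392}{5} = - \frac{392 + p}{5} = - \frac{392}{5} - \frac{p}{5}$)
$s{\left(P \right)} = \frac{87}{23} - \frac{18}{P}$
$\frac{n{\left(286,974 \right)}}{s{\left(-456 \right)}} = \frac{- \frac{392}{5} - \frac{974}{5}}{\frac{87}{23} - \frac{18}{-456}} = \frac{- \frac{392}{5} - \frac{974}{5}}{\frac{87}{23} - - \frac{3}{76}} = - \frac{1366}{5 \left(\frac{87}{23} + \frac{3}{76}\right)} = - \frac{1366}{5 \cdot \frac{6681}{1748}} = \left(- \frac{1366}{5}\right) \frac{1748}{6681} = - \frac{2387768}{33405}$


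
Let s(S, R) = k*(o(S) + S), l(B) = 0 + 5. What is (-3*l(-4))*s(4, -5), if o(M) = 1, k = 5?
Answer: -375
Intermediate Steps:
l(B) = 5
s(S, R) = 5 + 5*S (s(S, R) = 5*(1 + S) = 5 + 5*S)
(-3*l(-4))*s(4, -5) = (-3*5)*(5 + 5*4) = -15*(5 + 20) = -15*25 = -375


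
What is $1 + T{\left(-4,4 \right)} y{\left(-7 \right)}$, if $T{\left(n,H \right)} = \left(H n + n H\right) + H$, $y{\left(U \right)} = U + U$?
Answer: $393$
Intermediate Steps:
$y{\left(U \right)} = 2 U$
$T{\left(n,H \right)} = H + 2 H n$ ($T{\left(n,H \right)} = \left(H n + H n\right) + H = 2 H n + H = H + 2 H n$)
$1 + T{\left(-4,4 \right)} y{\left(-7 \right)} = 1 + 4 \left(1 + 2 \left(-4\right)\right) 2 \left(-7\right) = 1 + 4 \left(1 - 8\right) \left(-14\right) = 1 + 4 \left(-7\right) \left(-14\right) = 1 - -392 = 1 + 392 = 393$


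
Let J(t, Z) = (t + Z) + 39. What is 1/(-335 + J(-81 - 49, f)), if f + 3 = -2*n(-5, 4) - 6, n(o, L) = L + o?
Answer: -1/433 ≈ -0.0023095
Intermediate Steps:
f = -7 (f = -3 + (-2*(4 - 5) - 6) = -3 + (-2*(-1) - 6) = -3 + (2 - 6) = -3 - 4 = -7)
J(t, Z) = 39 + Z + t (J(t, Z) = (Z + t) + 39 = 39 + Z + t)
1/(-335 + J(-81 - 49, f)) = 1/(-335 + (39 - 7 + (-81 - 49))) = 1/(-335 + (39 - 7 - 130)) = 1/(-335 - 98) = 1/(-433) = -1/433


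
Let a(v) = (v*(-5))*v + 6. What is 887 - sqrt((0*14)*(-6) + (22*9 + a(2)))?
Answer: 887 - 2*sqrt(46) ≈ 873.44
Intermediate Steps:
a(v) = 6 - 5*v**2 (a(v) = (-5*v)*v + 6 = -5*v**2 + 6 = 6 - 5*v**2)
887 - sqrt((0*14)*(-6) + (22*9 + a(2))) = 887 - sqrt((0*14)*(-6) + (22*9 + (6 - 5*2**2))) = 887 - sqrt(0*(-6) + (198 + (6 - 5*4))) = 887 - sqrt(0 + (198 + (6 - 20))) = 887 - sqrt(0 + (198 - 14)) = 887 - sqrt(0 + 184) = 887 - sqrt(184) = 887 - 2*sqrt(46)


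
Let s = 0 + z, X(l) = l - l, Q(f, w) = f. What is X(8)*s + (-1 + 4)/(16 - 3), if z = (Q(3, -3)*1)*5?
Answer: 3/13 ≈ 0.23077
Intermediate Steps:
X(l) = 0
z = 15 (z = (3*1)*5 = 3*5 = 15)
s = 15 (s = 0 + 15 = 15)
X(8)*s + (-1 + 4)/(16 - 3) = 0*15 + (-1 + 4)/(16 - 3) = 0 + 3/13 = 3/13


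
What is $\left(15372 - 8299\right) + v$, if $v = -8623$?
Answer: $-1550$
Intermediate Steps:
$\left(15372 - 8299\right) + v = \left(15372 - 8299\right) - 8623 = 7073 - 8623 = -1550$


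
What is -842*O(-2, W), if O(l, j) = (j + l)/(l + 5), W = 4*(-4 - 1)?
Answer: 18524/3 ≈ 6174.7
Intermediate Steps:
W = -20 (W = 4*(-5) = -20)
O(l, j) = (j + l)/(5 + l)
-842*O(-2, W) = -842*(-20 - 2)/(5 - 2) = -842*(-22)/3 = -842*(-22/3) = 18524/3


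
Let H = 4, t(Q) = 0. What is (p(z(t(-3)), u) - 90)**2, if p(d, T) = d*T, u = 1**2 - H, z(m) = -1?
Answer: 7569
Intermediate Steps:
u = -3 (u = 1**2 - 1*4 = 1 - 4 = -3)
p(d, T) = T*d
(p(z(t(-3)), u) - 90)**2 = (-3*(-1) - 90)**2 = (3 - 90)**2 = (-87)**2 = 7569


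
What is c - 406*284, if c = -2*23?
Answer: -115350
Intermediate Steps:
c = -46
c - 406*284 = -46 - 406*284 = -46 - 115304 = -115350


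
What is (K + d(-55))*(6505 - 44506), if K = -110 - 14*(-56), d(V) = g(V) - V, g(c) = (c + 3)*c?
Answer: -136385589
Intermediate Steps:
g(c) = c*(3 + c) (g(c) = (3 + c)*c = c*(3 + c))
d(V) = -V + V*(3 + V) (d(V) = V*(3 + V) - V = -V + V*(3 + V))
K = 674 (K = -110 + 784 = 674)
(K + d(-55))*(6505 - 44506) = (674 - 55*(2 - 55))*(6505 - 44506) = (674 - 55*(-53))*(-38001) = (674 + 2915)*(-38001) = 3589*(-38001) = -136385589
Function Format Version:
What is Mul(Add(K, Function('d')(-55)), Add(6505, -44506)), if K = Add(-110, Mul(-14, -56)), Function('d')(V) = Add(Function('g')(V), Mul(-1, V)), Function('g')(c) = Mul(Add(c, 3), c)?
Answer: -136385589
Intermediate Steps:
Function('g')(c) = Mul(c, Add(3, c)) (Function('g')(c) = Mul(Add(3, c), c) = Mul(c, Add(3, c)))
Function('d')(V) = Add(Mul(-1, V), Mul(V, Add(3, V))) (Function('d')(V) = Add(Mul(V, Add(3, V)), Mul(-1, V)) = Add(Mul(-1, V), Mul(V, Add(3, V))))
K = 674 (K = Add(-110, 784) = 674)
Mul(Add(K, Function('d')(-55)), Add(6505, -44506)) = Mul(Add(674, Mul(-55, Add(2, -55))), Add(6505, -44506)) = Mul(Add(674, Mul(-55, -53)), -38001) = Mul(Add(674, 2915), -38001) = Mul(3589, -38001) = -136385589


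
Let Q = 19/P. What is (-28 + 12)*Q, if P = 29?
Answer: -304/29 ≈ -10.483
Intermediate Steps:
Q = 19/29 ≈ 0.65517
(-28 + 12)*Q = (-28 + 12)*(19/29) = -16*19/29 = -304/29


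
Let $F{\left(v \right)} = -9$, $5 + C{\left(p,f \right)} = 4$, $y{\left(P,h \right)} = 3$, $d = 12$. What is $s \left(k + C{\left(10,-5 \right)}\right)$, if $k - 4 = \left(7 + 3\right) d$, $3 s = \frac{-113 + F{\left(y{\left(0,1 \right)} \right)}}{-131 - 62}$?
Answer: $\frac{5002}{193} \approx 25.917$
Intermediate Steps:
$C{\left(p,f \right)} = -1$ ($C{\left(p,f \right)} = -5 + 4 = -1$)
$s = \frac{122}{579}$ ($s = \frac{\left(-113 - 9\right) \frac{1}{-131 - 62}}{3} = \frac{\left(-122\right) \frac{1}{-193}}{3} = \frac{\left(-122\right) \left(- \frac{1}{193}\right)}{3} = \frac{1}{3} \cdot \frac{122}{193} = \frac{122}{579} \approx 0.21071$)
$k = 124$ ($k = 4 + \left(7 + 3\right) 12 = 4 + 10 \cdot 12 = 4 + 120 = 124$)
$s \left(k + C{\left(10,-5 \right)}\right) = \frac{122 \left(124 - 1\right)}{579} = \frac{122}{579} \cdot 123 = \frac{5002}{193}$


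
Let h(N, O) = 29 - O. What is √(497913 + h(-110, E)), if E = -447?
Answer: √498389 ≈ 705.97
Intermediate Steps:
√(497913 + h(-110, E)) = √(497913 + (29 - 1*(-447))) = √(497913 + (29 + 447)) = √(497913 + 476) = √498389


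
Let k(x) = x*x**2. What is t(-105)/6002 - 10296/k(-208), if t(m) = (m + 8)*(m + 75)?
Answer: 126195339/259670528 ≈ 0.48598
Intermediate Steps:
k(x) = x**3
t(m) = (8 + m)*(75 + m)
t(-105)/6002 - 10296/k(-208) = (600 + (-105)**2 + 83*(-105))/6002 - 10296/((-208)**3) = (600 + 11025 - 8715)*(1/6002) - 10296/(-8998912) = 2910*(1/6002) - 10296*(-1/8998912) = 1455/3001 + 99/86528 = 126195339/259670528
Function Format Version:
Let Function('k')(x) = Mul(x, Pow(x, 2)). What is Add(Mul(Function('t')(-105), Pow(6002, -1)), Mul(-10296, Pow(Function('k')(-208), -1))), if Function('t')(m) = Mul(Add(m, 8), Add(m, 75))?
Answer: Rational(126195339, 259670528) ≈ 0.48598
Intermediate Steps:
Function('k')(x) = Pow(x, 3)
Function('t')(m) = Mul(Add(8, m), Add(75, m))
Add(Mul(Function('t')(-105), Pow(6002, -1)), Mul(-10296, Pow(Function('k')(-208), -1))) = Add(Mul(Add(600, Pow(-105, 2), Mul(83, -105)), Pow(6002, -1)), Mul(-10296, Pow(Pow(-208, 3), -1))) = Add(Mul(Add(600, 11025, -8715), Rational(1, 6002)), Mul(-10296, Pow(-8998912, -1))) = Add(Mul(2910, Rational(1, 6002)), Mul(-10296, Rational(-1, 8998912))) = Add(Rational(1455, 3001), Rational(99, 86528)) = Rational(126195339, 259670528)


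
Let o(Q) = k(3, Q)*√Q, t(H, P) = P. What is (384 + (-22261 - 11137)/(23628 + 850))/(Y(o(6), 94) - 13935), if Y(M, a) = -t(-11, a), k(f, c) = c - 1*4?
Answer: -4683077/171700931 ≈ -0.027275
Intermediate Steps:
k(f, c) = -4 + c (k(f, c) = c - 4 = -4 + c)
o(Q) = √Q*(-4 + Q) (o(Q) = (-4 + Q)*√Q = √Q*(-4 + Q))
Y(M, a) = -a
(384 + (-22261 - 11137)/(23628 + 850))/(Y(o(6), 94) - 13935) = (384 + (-22261 - 11137)/(23628 + 850))/(-1*94 - 13935) = (384 - 33398/24478)/(-94 - 13935) = (384 - 33398*1/24478)/(-14029) = (384 - 16699/12239)*(-1/14029) = (4683077/12239)*(-1/14029) = -4683077/171700931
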